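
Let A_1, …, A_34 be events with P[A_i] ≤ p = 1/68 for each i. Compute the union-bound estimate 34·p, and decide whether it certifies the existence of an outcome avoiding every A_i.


Union bound: P[∪_{i=1}^{34} A_i] ≤ Σ_i P[A_i] ≤ 34·p = 34·(1/68) = 1/2.
Numerically: 1/2 ≈ 0.50000.
Is 1/2 < 1? YES.
Since P[∪ A_i] ≤ 1/2 < 1, the complement has P[∩ A_i^c] ≥ 1 − 1/2 = 1/2 > 0, so some outcome avoids every A_i.

34·p = 1/2 ≈ 0.50000; existence CERTIFIED by the union bound.


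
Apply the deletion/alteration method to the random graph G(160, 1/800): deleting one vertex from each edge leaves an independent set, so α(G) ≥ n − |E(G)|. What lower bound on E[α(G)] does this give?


E[|E(G)|] = C(160, 2)·p = 12720 · (1/800) = 159/10.
E[α(G)] ≥ n − E[|E(G)|] = 160 − 159/10 = 1441/10.
Numerically: ≈ 144.10000.
(This is only a lower bound; the true E[α(G)] may be larger.)

E[α(G)] ≥ 1441/10 ≈ 144.10000.


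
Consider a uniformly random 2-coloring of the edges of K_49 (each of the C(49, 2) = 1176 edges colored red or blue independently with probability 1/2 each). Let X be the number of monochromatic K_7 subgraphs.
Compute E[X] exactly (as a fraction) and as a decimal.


Let X = Σ_S X_S over the C(49, 7) = 85900584 subsets S of size 7, where X_S = 1 if the K_7 on S is monochromatic.
For a fixed S, the K_7 on S has C(7, 2) = 21 edges. P[all 21 edges red] = (1/2)^21, and likewise for blue, so P[monochromatic] = 2·(1/2)^21 = 2^{1 − 21} = 1/1048576.
By linearity: E[X] = C(49, 7) · 2^{1 − 21} = 85900584 · 1/1048576 = 10737573/131072.
Numerically: E[X] ≈ 81.9212.

E[X] = C(49,7)·2^(1−C(7,2)) = 10737573/131072 ≈ 81.9212.


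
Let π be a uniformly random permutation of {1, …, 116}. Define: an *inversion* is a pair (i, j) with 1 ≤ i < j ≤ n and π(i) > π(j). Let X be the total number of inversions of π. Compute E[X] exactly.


Write X = Σ X_I over the C(116, 2) = 6670 pairs i < j, with X_I the indicator of one inversion.
There are 6670 indicators.
For each fixed pair i < j, the values π(i) and π(j) are two distinct elements of {1, …, 116} in uniformly random order; by symmetry P[π(i) > π(j)] = 1/2.
By linearity: E[X] = 6670 · (1/2) = C(116, 2) · (1/2) = 6670/2 = 3335 ≈ 3335.0000.

E[X] = 3335 = 3335.0000.


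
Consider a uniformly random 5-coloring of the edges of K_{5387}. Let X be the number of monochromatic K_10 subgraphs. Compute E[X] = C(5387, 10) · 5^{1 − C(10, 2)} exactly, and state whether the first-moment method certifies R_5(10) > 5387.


E[X] = C(5387, 10) · 5^{1 − 45} = 5624406917627224603154306376491 · 5^{−44} = 5624406917627224603154306376491/5684341886080801486968994140625.
As a reduced fraction: E[X] = 5624406917627224603154306376491/5684341886080801486968994140625 ≈ 0.9894561.
Is E[X] < 1? YES.
Since E[X] < 1, there exists a 5-coloring of K_{5387} with no monochromatic K_10; hence R_5(10) > 5387.

E[X] = 5624406917627224603154306376491/5684341886080801486968994140625 ≈ 0.9894561; E[X] < 1, so R_5(10) > 5387.


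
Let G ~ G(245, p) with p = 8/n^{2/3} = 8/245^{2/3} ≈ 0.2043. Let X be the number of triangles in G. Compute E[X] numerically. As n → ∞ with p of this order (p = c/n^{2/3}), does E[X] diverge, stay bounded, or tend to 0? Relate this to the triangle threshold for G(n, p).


Number of potential triangles: C(245, 3) = 2421090.
Each occurs with probability p³ ≈ (0.2043)³ ≈ 8.529779e-03.
By linearity: E[X] = C(245, 3)·p³ ≈ 2421090 · 8.529779e-03 ≈ 20651.3633.
Since α = 2/3 < 1, p = c/n^{2/3} ≫ 1/n is above the triangle threshold p ~ 1/n. Asymptotically E[X] ~ (c³/6)·n^{3(1−α)} = (8³/6)·n^{1} → ∞; triangles are abundant w.h.p.

E[X] ≈ 20651.3633; in regime p = Θ(1/n^{2/3}) E[X] diverges (above the triangle threshold p ~ 1/n).


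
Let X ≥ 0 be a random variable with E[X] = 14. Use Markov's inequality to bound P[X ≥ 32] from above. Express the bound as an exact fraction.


μ = E[X] = 14, a = 32.
Markov: P[X ≥ 32] ≤ μ/a = (14)/32 = 7/16.
Numerically: ≈ 0.437500.
(Since a = 32 > μ = 14.000000, the bound 7/16 is < 1 and informative.)

P[X ≥ 32] ≤ 7/16 ≈ 0.437500.


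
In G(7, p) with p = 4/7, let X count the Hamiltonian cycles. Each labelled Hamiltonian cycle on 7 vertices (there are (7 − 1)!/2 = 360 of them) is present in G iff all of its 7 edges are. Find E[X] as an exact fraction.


K_7 has (7 − 1)!/2 = 360 labelled Hamiltonian cycles.
For each such Hamiltonian cycle H, let X_H = 1 if all 7 edges of H are present in G. Then P[X_H = 1] = p^{7} = (4/7)^{7} = 16384/823543.
By linearity: E[X] = Σ_H E[X_H] = 360 · p^{7} = 360 · 16384/823543 = 5898240/823543.
Numerically: E[X] ≈ 7.16203.

E[X] = 360 · (4/7)^{7} = 5898240/823543 ≈ 7.16203.


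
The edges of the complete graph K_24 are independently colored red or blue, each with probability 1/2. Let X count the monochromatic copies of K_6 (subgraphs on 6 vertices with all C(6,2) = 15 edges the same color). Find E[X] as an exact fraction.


Let X = Σ_S X_S over the C(24, 6) = 134596 subsets S of size 6, where X_S = 1 if the K_6 on S is monochromatic.
For a fixed S, the K_6 on S has C(6, 2) = 15 edges. P[all 15 edges red] = (1/2)^15, and likewise for blue, so P[monochromatic] = 2·(1/2)^15 = 2^{1 − 15} = 1/16384.
By linearity: E[X] = C(24, 6) · 2^{1 − 15} = 134596 · 1/16384 = 33649/4096.
Numerically: E[X] ≈ 8.215088.

E[X] = C(24,6)·2^(1−C(6,2)) = 33649/4096 ≈ 8.215088.


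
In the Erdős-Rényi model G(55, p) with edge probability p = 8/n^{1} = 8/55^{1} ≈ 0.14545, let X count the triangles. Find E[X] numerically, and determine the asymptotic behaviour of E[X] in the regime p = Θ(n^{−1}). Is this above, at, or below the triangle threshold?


Number of potential triangles: C(55, 3) = 26235.
Each occurs with probability p³ ≈ (0.14545)³ ≈ 3.0773854e-03.
By linearity: E[X] = C(55, 3)·p³ ≈ 26235 · 3.0773854e-03 ≈ 80.73521.
Here α = 1, so p = 8/n is exactly at the triangle threshold p ~ 1/n. Asymptotically E[X] → c³/6 = 8³/6 = 256/3 ≈ 85.33333, a bounded constant. In this regime the triangle count is asymptotically Poisson(c³/6).

E[X] ≈ 80.73521; in regime p = Θ(1/n^{1}) E[X] stays bounded (at the triangle threshold p ~ 1/n).


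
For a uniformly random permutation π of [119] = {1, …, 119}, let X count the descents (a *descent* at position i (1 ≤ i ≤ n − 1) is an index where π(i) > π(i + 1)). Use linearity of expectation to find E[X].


Write X = Σ X_I over i = 1, …, 118, with X_I the indicator of one descent.
There are 118 indicators.
For each fixed i, the pair (π(i), π(i+1)) is a uniformly random ordered pair of distinct values from {1, …, 119}; by symmetry P[π(i) > π(i+1)] = 1/2.
By linearity: E[X] = 118 · (1/2) = (119 − 1) · (1/2) = 59 ≈ 59.000000.

E[X] = 59 = 59.000000.


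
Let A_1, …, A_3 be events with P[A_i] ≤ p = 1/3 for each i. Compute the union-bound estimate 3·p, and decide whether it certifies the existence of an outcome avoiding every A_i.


Union bound: P[∪_{i=1}^{3} A_i] ≤ Σ_i P[A_i] ≤ 3·p = 3·(1/3) = 1.
Numerically: 1 ≈ 1.0000000.
Is 1 < 1? NO.
Since the bound 1 is ≥ 1, the union bound is uninformative here; it does NOT by itself certify existence.

3·p = 1 ≈ 1.0000000; existence NOT certified by the union bound.


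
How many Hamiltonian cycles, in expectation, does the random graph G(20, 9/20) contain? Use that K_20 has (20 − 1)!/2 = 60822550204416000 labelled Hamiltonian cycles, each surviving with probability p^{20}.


K_20 has (20 − 1)!/2 = 60822550204416000 labelled Hamiltonian cycles.
For each such Hamiltonian cycle H, let X_H = 1 if all 20 edges of H are present in G. Then P[X_H = 1] = p^{20} = (9/20)^{20} = 12157665459056928801/104857600000000000000000000.
Summing the indicators: E[X] = Σ_H E[X_H] = 60822550204416000 · p^{20} = 60822550204416000 · 12157665459056928801/104857600000000000000000000 = 180532279724605553545860280221/25600000000000000000.
Numerically: E[X] ≈ 7.05e+09.

E[X] = 60822550204416000 · (9/20)^{20} = 180532279724605553545860280221/25600000000000000000 ≈ 7.05e+09.


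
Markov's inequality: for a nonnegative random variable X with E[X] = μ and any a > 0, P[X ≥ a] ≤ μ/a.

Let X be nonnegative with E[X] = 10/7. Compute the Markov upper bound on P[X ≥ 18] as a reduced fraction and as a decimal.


μ = E[X] = 10/7, a = 18.
Markov: P[X ≥ 18] ≤ μ/a = (10/7)/18 = 5/63.
Numerically: ≈ 0.07937.
(Since a = 18 > μ = 1.42857, the bound 5/63 is < 1 and informative.)

P[X ≥ 18] ≤ 5/63 ≈ 0.07937.


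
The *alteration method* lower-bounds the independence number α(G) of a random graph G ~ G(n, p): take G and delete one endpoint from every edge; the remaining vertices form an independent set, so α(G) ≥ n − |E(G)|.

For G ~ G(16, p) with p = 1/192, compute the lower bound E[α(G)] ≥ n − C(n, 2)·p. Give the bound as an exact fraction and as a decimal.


E[|E(G)|] = C(16, 2)·p = 120 · (1/192) = 5/8.
E[α(G)] ≥ n − E[|E(G)|] = 16 − 5/8 = 123/8.
Numerically: ≈ 15.3750.
(This is only a lower bound; the true E[α(G)] may be larger.)

E[α(G)] ≥ 123/8 ≈ 15.3750.


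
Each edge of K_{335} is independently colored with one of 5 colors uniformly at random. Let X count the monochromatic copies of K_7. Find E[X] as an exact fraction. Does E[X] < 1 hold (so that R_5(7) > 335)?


E[X] = C(335, 7) · 5^{1 − 21} = 88202498238195 · 5^{−20} = 88202498238195/95367431640625.
As a reduced fraction: E[X] = 17640499647639/19073486328125 ≈ 0.924870.
Is E[X] < 1? YES.
Since E[X] < 1, there exists a 5-coloring of K_{335} with no monochromatic K_7; hence R_5(7) > 335.

E[X] = 17640499647639/19073486328125 ≈ 0.924870; E[X] < 1, so R_5(7) > 335.


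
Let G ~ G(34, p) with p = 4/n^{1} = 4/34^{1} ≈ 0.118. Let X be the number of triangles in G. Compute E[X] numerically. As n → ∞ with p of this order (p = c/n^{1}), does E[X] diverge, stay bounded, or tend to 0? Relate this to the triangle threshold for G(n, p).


Number of potential triangles: C(34, 3) = 5984.
Each occurs with probability p³ ≈ (0.118)³ ≈ 1.62833e-03.
By linearity: E[X] = C(34, 3)·p³ ≈ 5984 · 1.62833e-03 ≈ 9.744.
Here α = 1, so p = 4/n is exactly at the triangle threshold p ~ 1/n. Asymptotically E[X] → c³/6 = 4³/6 = 32/3 ≈ 10.667, a bounded constant. In this regime the triangle count is asymptotically Poisson(c³/6).

E[X] ≈ 9.744; in regime p = Θ(1/n^{1}) E[X] stays bounded (at the triangle threshold p ~ 1/n).


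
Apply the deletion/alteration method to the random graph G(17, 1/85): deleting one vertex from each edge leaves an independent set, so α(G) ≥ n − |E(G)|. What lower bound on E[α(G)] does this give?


E[|E(G)|] = C(17, 2)·p = 136 · (1/85) = 8/5.
E[α(G)] ≥ n − E[|E(G)|] = 17 − 8/5 = 77/5.
Numerically: ≈ 15.40000.
(This is only a lower bound; the true E[α(G)] may be larger.)

E[α(G)] ≥ 77/5 ≈ 15.40000.


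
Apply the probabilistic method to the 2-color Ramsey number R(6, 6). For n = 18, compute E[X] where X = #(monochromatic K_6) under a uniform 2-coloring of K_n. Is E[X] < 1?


E[X] = C(18, 6) · 2^{1 − 15} = 18564 · 2^{−14} = 18564/16384.
As a reduced fraction: E[X] = 4641/4096 ≈ 1.1331.
Is E[X] < 1? NO.
Since E[X] ≥ 1, the first-moment bound is inconclusive at n = 18; it does NOT by itself certify R(6, 6) > 18.

E[X] = 4641/4096 ≈ 1.1331; E[X] ≥ 1; first-moment method inconclusive here.


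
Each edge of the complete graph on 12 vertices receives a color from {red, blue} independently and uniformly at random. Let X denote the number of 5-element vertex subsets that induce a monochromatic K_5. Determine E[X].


Let X = Σ_S X_S over the C(12, 5) = 792 subsets S of size 5, where X_S = 1 if the K_5 on S is monochromatic.
For a fixed S, the K_5 on S has C(5, 2) = 10 edges. P[all 10 edges red] = (1/2)^10, and likewise for blue, so P[monochromatic] = 2·(1/2)^10 = 2^{1 − 10} = 1/512.
Summing: E[X] = C(12, 5) · 2^{1 − 10} = 792 · 1/512 = 99/64.
Numerically: E[X] ≈ 1.5469.

E[X] = C(12,5)·2^(1−C(5,2)) = 99/64 ≈ 1.5469.


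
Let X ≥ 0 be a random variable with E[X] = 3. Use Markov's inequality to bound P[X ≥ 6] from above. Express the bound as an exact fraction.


μ = E[X] = 3, a = 6.
Markov: P[X ≥ 6] ≤ μ/a = (3)/6 = 1/2.
Numerically: ≈ 0.500000.
(Since a = 6 > μ = 3.000000, the bound 1/2 is < 1 and informative.)

P[X ≥ 6] ≤ 1/2 ≈ 0.500000.


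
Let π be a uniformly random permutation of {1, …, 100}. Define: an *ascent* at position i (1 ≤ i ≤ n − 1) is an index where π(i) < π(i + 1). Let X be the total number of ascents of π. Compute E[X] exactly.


Write X = Σ X_I over i = 1, …, 99, with X_I the indicator of one ascent.
There are 99 indicators.
For each fixed i, the pair (π(i), π(i+1)) is a uniformly random ordered pair of distinct values from {1, …, 100}; by symmetry P[π(i) < π(i+1)] = 1/2.
By linearity: E[X] = 99 · (1/2) = (100 − 1) · (1/2) = 99/2 ≈ 49.5000.

E[X] = 99/2 = 49.5000.


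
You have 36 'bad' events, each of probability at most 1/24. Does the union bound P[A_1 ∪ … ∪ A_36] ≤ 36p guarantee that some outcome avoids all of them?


Union bound: P[∪_{i=1}^{36} A_i] ≤ Σ_i P[A_i] ≤ 36·p = 36·(1/24) = 3/2.
Numerically: 3/2 ≈ 1.500000.
Is 3/2 < 1? NO.
Since the bound 3/2 is ≥ 1, the union bound is uninformative here; it does NOT by itself certify existence.

36·p = 3/2 ≈ 1.500000; existence NOT certified by the union bound.


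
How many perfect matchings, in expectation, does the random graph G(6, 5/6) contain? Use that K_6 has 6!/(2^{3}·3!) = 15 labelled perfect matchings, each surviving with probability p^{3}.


K_6 has 6!/(2^{3}·3!) = 15 labelled perfect matchings.
For each such perfect matching H, let X_H = 1 if all 3 edges of H are present in G. Then P[X_H = 1] = p^{3} = (5/6)^{3} = 125/216.
By linearity: E[X] = Σ_H E[X_H] = 15 · p^{3} = 15 · 125/216 = 625/72.
Numerically: E[X] ≈ 8.68.

E[X] = 15 · (5/6)^{3} = 625/72 ≈ 8.68.


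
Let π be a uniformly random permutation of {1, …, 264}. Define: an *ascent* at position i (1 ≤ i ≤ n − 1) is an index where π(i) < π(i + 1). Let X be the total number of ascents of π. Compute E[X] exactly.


Write X = Σ X_I over i = 1, …, 263, with X_I the indicator of one ascent.
There are 263 indicators.
For each fixed i, the pair (π(i), π(i+1)) is a uniformly random ordered pair of distinct values from {1, …, 264}; by symmetry P[π(i) < π(i+1)] = 1/2.
By linearity: E[X] = 263 · (1/2) = (264 − 1) · (1/2) = 263/2 ≈ 131.500000.

E[X] = 263/2 = 131.500000.


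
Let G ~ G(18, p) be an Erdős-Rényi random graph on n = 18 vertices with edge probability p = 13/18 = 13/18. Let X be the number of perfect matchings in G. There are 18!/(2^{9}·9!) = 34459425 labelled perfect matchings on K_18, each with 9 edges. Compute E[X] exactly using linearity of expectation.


K_18 has 18!/(2^{9}·9!) = 34459425 labelled perfect matchings.
For each such perfect matching H, let X_H = 1 if all 9 edges of H are present in G. Then P[X_H = 1] = p^{9} = (13/18)^{9} = 10604499373/198359290368.
By linearity of expectation: E[X] = Σ_H E[X_H] = 34459425 · p^{9} = 34459425 · 10604499373/198359290368 = 4511419145758525/2448880128.
Numerically: E[X] ≈ 1.842e+06.

E[X] = 34459425 · (13/18)^{9} = 4511419145758525/2448880128 ≈ 1.842e+06.


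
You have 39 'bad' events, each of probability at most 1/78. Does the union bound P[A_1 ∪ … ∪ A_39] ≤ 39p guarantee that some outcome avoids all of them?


Union bound: P[∪_{i=1}^{39} A_i] ≤ Σ_i P[A_i] ≤ 39·p = 39·(1/78) = 1/2.
Numerically: 1/2 ≈ 0.500000.
Is 1/2 < 1? YES.
Since P[∪ A_i] ≤ 1/2 < 1, the complement has P[∩ A_i^c] ≥ 1 − 1/2 = 1/2 > 0, so some outcome avoids every A_i.

39·p = 1/2 ≈ 0.500000; existence CERTIFIED by the union bound.


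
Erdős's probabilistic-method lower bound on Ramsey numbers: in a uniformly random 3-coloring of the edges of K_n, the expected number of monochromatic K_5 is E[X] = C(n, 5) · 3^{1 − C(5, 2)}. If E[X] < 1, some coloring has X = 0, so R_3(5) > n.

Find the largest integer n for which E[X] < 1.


We need C(n, 5) · 3^{1 − 10} < 1, i.e. C(n, 5) < 3^{10 − 1} = 19683.
Check values of n near the boundary:
  n = 16: C(16, 5) = 4368; 4368 < 19683? YES
  n = 17: C(17, 5) = 6188; 6188 < 19683? YES
  n = 18: C(18, 5) = 8568; 8568 < 19683? YES
  n = 19: C(19, 5) = 11628; 11628 < 19683? YES
  n = 20: C(20, 5) = 15504; 15504 < 19683? YES
  n = 21: C(21, 5) = 20349; 20349 < 19683? NO
  n = 22: C(22, 5) = 26334; 26334 < 19683? NO
The largest n with C(n, 5) < 19683 is n = 20 (where E[X] = 5168/6561 ≈ 0.7877). Hence R_3(5) > 20, i.e. R_3(5) ≥ 21.

Largest n = 20; hence R_3(5) > 20.


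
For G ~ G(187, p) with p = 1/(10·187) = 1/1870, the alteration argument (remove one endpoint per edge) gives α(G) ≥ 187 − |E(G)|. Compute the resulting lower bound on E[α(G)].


E[|E(G)|] = C(187, 2)·p = 17391 · (1/1870) = 93/10.
E[α(G)] ≥ n − E[|E(G)|] = 187 − 93/10 = 1777/10.
Numerically: ≈ 177.7000.
(This is only a lower bound; the true E[α(G)] may be larger.)

E[α(G)] ≥ 1777/10 ≈ 177.7000.


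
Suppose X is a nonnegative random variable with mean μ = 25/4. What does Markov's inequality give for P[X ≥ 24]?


μ = E[X] = 25/4, a = 24.
Markov: P[X ≥ 24] ≤ μ/a = (25/4)/24 = 25/96.
Numerically: ≈ 0.2604.
(Since a = 24 > μ = 6.2500, the bound 25/96 is < 1 and informative.)

P[X ≥ 24] ≤ 25/96 ≈ 0.2604.


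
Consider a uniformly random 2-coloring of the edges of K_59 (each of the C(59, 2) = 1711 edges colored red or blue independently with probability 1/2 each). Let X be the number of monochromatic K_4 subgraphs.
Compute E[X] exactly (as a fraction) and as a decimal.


Let X = Σ_S X_S over the C(59, 4) = 455126 subsets S of size 4, where X_S = 1 if the K_4 on S is monochromatic.
For a fixed S, the K_4 on S has C(4, 2) = 6 edges. P[all 6 edges red] = (1/2)^6, and likewise for blue, so P[monochromatic] = 2·(1/2)^6 = 2^{1 − 6} = 1/32.
Summing: E[X] = C(59, 4) · 2^{1 − 6} = 455126 · 1/32 = 227563/16.
Numerically: E[X] ≈ 14222.6875.

E[X] = C(59,4)·2^(1−C(4,2)) = 227563/16 ≈ 14222.6875.


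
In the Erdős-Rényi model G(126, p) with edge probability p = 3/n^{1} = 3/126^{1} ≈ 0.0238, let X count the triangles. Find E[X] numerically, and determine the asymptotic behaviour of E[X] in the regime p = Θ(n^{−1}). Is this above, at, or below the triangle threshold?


Number of potential triangles: C(126, 3) = 325500.
Each occurs with probability p³ ≈ (0.0238)³ ≈ 1.34975e-05.
By linearity: E[X] = C(126, 3)·p³ ≈ 325500 · 1.34975e-05 ≈ 4.393.
Here α = 1, so p = 3/n is exactly at the triangle threshold p ~ 1/n. Asymptotically E[X] → c³/6 = 3³/6 = 9/2 ≈ 4.500, a bounded constant. In this regime the triangle count is asymptotically Poisson(c³/6).

E[X] ≈ 4.393; in regime p = Θ(1/n^{1}) E[X] stays bounded (at the triangle threshold p ~ 1/n).


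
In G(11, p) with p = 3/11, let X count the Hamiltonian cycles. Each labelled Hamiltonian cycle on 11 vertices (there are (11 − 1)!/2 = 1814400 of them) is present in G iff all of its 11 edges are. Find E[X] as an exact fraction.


K_11 has (11 − 1)!/2 = 1814400 labelled Hamiltonian cycles.
For each such Hamiltonian cycle H, let X_H = 1 if all 11 edges of H are present in G. Then P[X_H = 1] = p^{11} = (3/11)^{11} = 177147/285311670611.
By linearity: E[X] = Σ_H E[X_H] = 1814400 · p^{11} = 1814400 · 177147/285311670611 = 321415516800/285311670611.
Numerically: E[X] ≈ 1.127.

E[X] = 1814400 · (3/11)^{11} = 321415516800/285311670611 ≈ 1.127.


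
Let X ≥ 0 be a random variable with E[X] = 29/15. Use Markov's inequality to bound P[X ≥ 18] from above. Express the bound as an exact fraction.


μ = E[X] = 29/15, a = 18.
Markov: P[X ≥ 18] ≤ μ/a = (29/15)/18 = 29/270.
Numerically: ≈ 0.107407.
(Since a = 18 > μ = 1.933333, the bound 29/270 is < 1 and informative.)

P[X ≥ 18] ≤ 29/270 ≈ 0.107407.


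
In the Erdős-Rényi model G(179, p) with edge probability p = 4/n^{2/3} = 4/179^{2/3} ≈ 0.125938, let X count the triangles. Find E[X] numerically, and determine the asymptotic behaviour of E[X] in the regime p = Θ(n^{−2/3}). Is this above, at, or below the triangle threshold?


Number of potential triangles: C(179, 3) = 939929.
Each occurs with probability p³ ≈ (0.125938)³ ≈ 1.99744078e-03.
By linearity: E[X] = C(179, 3)·p³ ≈ 939929 · 1.99744078e-03 ≈ 1877.452514.
Since α = 2/3 < 1, p = c/n^{2/3} ≫ 1/n is above the triangle threshold p ~ 1/n. Asymptotically E[X] ~ (c³/6)·n^{3(1−α)} = (4³/6)·n^{1} → ∞; triangles are abundant w.h.p.

E[X] ≈ 1877.452514; in regime p = Θ(1/n^{2/3}) E[X] diverges (above the triangle threshold p ~ 1/n).


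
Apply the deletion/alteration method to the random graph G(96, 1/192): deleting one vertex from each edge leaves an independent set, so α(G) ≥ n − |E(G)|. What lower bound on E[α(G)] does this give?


E[|E(G)|] = C(96, 2)·p = 4560 · (1/192) = 95/4.
E[α(G)] ≥ n − E[|E(G)|] = 96 − 95/4 = 289/4.
Numerically: ≈ 72.250.
(This is only a lower bound; the true E[α(G)] may be larger.)

E[α(G)] ≥ 289/4 ≈ 72.250.


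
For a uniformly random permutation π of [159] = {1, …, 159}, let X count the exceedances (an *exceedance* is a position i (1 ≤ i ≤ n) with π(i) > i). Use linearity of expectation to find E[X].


Write X = Σ_{i=1}^{159} X_i, where X_i = 1_{π(i) > i}.
For each fixed i, π(i) is uniform over {1, …, 159} (marginal of a uniform permutation), so P[π(i) > i] = (n − i)/n. Summing: Σ_{i=1}^{159} (n − i)/n = (0 + 1 + … + 158)/159 = 159(159 − 1)/(2·159) = (159 − 1)/2.
Hence E[X] = Σ_{i=1}^{159} (159 − i)/159 = 79 ≈ 79.000.

E[X] = 79 = 79.000.


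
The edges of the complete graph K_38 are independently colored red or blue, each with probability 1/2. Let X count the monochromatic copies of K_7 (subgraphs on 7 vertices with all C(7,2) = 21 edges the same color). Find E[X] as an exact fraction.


Let X = Σ_S X_S over the C(38, 7) = 12620256 subsets S of size 7, where X_S = 1 if the K_7 on S is monochromatic.
For a fixed S, the K_7 on S has C(7, 2) = 21 edges. P[all 21 edges red] = (1/2)^21, and likewise for blue, so P[monochromatic] = 2·(1/2)^21 = 2^{1 − 21} = 1/1048576.
By linearity of expectation: E[X] = C(38, 7) · 2^{1 − 21} = 12620256 · 1/1048576 = 394383/32768.
Numerically: E[X] ≈ 12.036.

E[X] = C(38,7)·2^(1−C(7,2)) = 394383/32768 ≈ 12.036.


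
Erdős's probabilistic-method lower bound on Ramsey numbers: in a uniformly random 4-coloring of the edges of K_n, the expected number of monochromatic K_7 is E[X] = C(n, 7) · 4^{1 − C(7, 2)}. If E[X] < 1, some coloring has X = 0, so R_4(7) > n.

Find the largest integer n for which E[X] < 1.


We need C(n, 7) · 4^{1 − 21} < 1, i.e. C(n, 7) < 4^{21 − 1} = 1099511627776.
Check values of n near the boundary:
  n = 178: C(178, 7) = 996867063280; 996867063280 < 1099511627776? YES
  n = 179: C(179, 7) = 1037437234460; 1037437234460 < 1099511627776? YES
  n = 180: C(180, 7) = 1079414463600; 1079414463600 < 1099511627776? YES
  n = 181: C(181, 7) = 1122839183400; 1122839183400 < 1099511627776? NO
  n = 182: C(182, 7) = 1167752750736; 1167752750736 < 1099511627776? NO
  n = 183: C(183, 7) = 1214197462413; 1214197462413 < 1099511627776? NO
The largest n with C(n, 7) < 1099511627776 is n = 180 (where E[X] = 67463403975/68719476736 ≈ 0.9817217). Hence R_4(7) > 180, i.e. R_4(7) ≥ 181.

Largest n = 180; hence R_4(7) > 180.


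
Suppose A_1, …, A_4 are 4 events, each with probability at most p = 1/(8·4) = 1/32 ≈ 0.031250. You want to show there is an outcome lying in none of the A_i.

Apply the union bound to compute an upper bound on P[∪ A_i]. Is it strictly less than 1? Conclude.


Union bound: P[∪_{i=1}^{4} A_i] ≤ Σ_i P[A_i] ≤ 4·p = 4·(1/32) = 1/8.
Numerically: 1/8 ≈ 0.125000.
Is 1/8 < 1? YES.
Since P[∪ A_i] ≤ 1/8 < 1, the complement has P[∩ A_i^c] ≥ 1 − 1/8 = 7/8 > 0, so some outcome avoids every A_i.

4·p = 1/8 ≈ 0.125000; existence CERTIFIED by the union bound.


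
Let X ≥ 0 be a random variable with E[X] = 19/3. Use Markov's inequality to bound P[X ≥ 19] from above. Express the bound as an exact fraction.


μ = E[X] = 19/3, a = 19.
Markov: P[X ≥ 19] ≤ μ/a = (19/3)/19 = 1/3.
Numerically: ≈ 0.3333.
(Since a = 19 > μ = 6.3333, the bound 1/3 is < 1 and informative.)

P[X ≥ 19] ≤ 1/3 ≈ 0.3333.


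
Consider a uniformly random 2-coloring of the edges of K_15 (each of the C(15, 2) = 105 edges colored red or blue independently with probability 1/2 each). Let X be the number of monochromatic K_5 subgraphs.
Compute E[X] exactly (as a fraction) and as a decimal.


Let X = Σ_S X_S over the C(15, 5) = 3003 subsets S of size 5, where X_S = 1 if the K_5 on S is monochromatic.
For a fixed S, the K_5 on S has C(5, 2) = 10 edges. P[all 10 edges red] = (1/2)^10, and likewise for blue, so P[monochromatic] = 2·(1/2)^10 = 2^{1 − 10} = 1/512.
By linearity: E[X] = C(15, 5) · 2^{1 − 10} = 3003 · 1/512 = 3003/512.
Numerically: E[X] ≈ 5.865.

E[X] = C(15,5)·2^(1−C(5,2)) = 3003/512 ≈ 5.865.


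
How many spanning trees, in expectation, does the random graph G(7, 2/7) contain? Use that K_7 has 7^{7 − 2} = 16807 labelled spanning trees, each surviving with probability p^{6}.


K_7 has 7^{7 − 2} = 16807 labelled spanning trees.
For each such spanning tree H, let X_H = 1 if all 6 edges of H are present in G. Then P[X_H = 1] = p^{6} = (2/7)^{6} = 64/117649.
By linearity: E[X] = Σ_H E[X_H] = 16807 · p^{6} = 16807 · 64/117649 = 64/7.
Numerically: E[X] ≈ 9.14.

E[X] = 16807 · (2/7)^{6} = 64/7 ≈ 9.14.


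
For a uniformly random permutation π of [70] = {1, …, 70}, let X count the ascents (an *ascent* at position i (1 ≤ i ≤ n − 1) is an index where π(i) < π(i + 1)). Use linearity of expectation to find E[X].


Write X = Σ X_I over i = 1, …, 69, with X_I the indicator of one ascent.
There are 69 indicators.
For each fixed i, the pair (π(i), π(i+1)) is a uniformly random ordered pair of distinct values from {1, …, 70}; by symmetry P[π(i) < π(i+1)] = 1/2.
By linearity: E[X] = 69 · (1/2) = (70 − 1) · (1/2) = 69/2 ≈ 34.50000.

E[X] = 69/2 = 34.50000.


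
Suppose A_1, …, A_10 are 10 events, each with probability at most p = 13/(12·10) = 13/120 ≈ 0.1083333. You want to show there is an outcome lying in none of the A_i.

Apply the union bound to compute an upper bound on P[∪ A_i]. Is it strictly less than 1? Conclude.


Union bound: P[∪_{i=1}^{10} A_i] ≤ Σ_i P[A_i] ≤ 10·p = 10·(13/120) = 13/12.
Numerically: 13/12 ≈ 1.0833333.
Is 13/12 < 1? NO.
Since the bound 13/12 is ≥ 1, the union bound is uninformative here; it does NOT by itself certify existence.

10·p = 13/12 ≈ 1.0833333; existence NOT certified by the union bound.


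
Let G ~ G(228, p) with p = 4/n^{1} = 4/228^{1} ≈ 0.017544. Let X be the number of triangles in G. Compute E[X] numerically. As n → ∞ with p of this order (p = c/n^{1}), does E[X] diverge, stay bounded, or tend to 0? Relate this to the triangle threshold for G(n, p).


Number of potential triangles: C(228, 3) = 1949476.
Each occurs with probability p³ ≈ (0.017544)³ ≈ 5.3997721e-06.
By linearity: E[X] = C(228, 3)·p³ ≈ 1949476 · 5.3997721e-06 ≈ 10.52673.
Here α = 1, so p = 4/n is exactly at the triangle threshold p ~ 1/n. Asymptotically E[X] → c³/6 = 4³/6 = 32/3 ≈ 10.66667, a bounded constant. In this regime the triangle count is asymptotically Poisson(c³/6).

E[X] ≈ 10.52673; in regime p = Θ(1/n^{1}) E[X] stays bounded (at the triangle threshold p ~ 1/n).


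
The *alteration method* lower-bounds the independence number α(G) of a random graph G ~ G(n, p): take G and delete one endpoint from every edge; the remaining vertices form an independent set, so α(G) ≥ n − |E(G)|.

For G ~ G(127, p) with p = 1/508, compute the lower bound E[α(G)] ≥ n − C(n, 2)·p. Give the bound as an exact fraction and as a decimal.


E[|E(G)|] = C(127, 2)·p = 8001 · (1/508) = 63/4.
E[α(G)] ≥ n − E[|E(G)|] = 127 − 63/4 = 445/4.
Numerically: ≈ 111.25000.
(This is only a lower bound; the true E[α(G)] may be larger.)

E[α(G)] ≥ 445/4 ≈ 111.25000.


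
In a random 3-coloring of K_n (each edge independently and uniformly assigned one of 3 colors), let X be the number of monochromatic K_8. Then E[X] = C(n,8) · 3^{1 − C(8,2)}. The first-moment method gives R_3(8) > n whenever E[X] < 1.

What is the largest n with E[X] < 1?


We need C(n, 8) · 3^{1 − 28} < 1, i.e. C(n, 8) < 3^{28 − 1} = 7625597484987.
Check values of n near the boundary:
  n = 151: C(151, 8) = 5551321138650; 5551321138650 < 7625597484987? YES
  n = 152: C(152, 8) = 5859727868575; 5859727868575 < 7625597484987? YES
  n = 153: C(153, 8) = 6183023199255; 6183023199255 < 7625597484987? YES
  n = 154: C(154, 8) = 6521818990995; 6521818990995 < 7625597484987? YES
  n = 155: C(155, 8) = 6876747915675; 6876747915675 < 7625597484987? YES
  n = 156: C(156, 8) = 7248464019225; 7248464019225 < 7625597484987? YES
  n = 157: C(157, 8) = 7637643295425; 7637643295425 < 7625597484987? NO
The largest n with C(n, 8) < 7625597484987 is n = 156 (where E[X] = 805384891025/847288609443 ≈ 0.950544). Hence R_3(8) > 156, i.e. R_3(8) ≥ 157.

Largest n = 156; hence R_3(8) > 156.


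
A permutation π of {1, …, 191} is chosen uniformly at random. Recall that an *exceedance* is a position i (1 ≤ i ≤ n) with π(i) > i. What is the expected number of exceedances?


Write X = Σ_{i=1}^{191} X_i, where X_i = 1_{π(i) > i}.
For each fixed i, π(i) is uniform over {1, …, 191} (marginal of a uniform permutation), so P[π(i) > i] = (n − i)/n. Summing: Σ_{i=1}^{191} (n − i)/n = (0 + 1 + … + 190)/191 = 191(191 − 1)/(2·191) = (191 − 1)/2.
Hence E[X] = Σ_{i=1}^{191} (191 − i)/191 = 95 ≈ 95.0000.

E[X] = 95 = 95.0000.


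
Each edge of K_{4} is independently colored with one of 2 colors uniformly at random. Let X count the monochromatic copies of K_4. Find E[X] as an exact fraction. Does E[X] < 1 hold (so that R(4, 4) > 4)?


E[X] = C(4, 4) · 2^{1 − 6} = 1 · 2^{−5} = 1/32.
As a reduced fraction: E[X] = 1/32 ≈ 0.0312.
Is E[X] < 1? YES.
Since E[X] < 1, there exists a 2-coloring of K_{4} with no monochromatic K_4; hence R(4, 4) > 4.

E[X] = 1/32 ≈ 0.0312; E[X] < 1, so R(4, 4) > 4.


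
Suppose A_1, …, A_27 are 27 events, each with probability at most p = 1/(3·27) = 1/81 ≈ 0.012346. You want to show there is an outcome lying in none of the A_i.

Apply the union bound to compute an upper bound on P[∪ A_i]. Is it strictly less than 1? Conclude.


Union bound: P[∪_{i=1}^{27} A_i] ≤ Σ_i P[A_i] ≤ 27·p = 27·(1/81) = 1/3.
Numerically: 1/3 ≈ 0.333333.
Is 1/3 < 1? YES.
Since P[∪ A_i] ≤ 1/3 < 1, the complement has P[∩ A_i^c] ≥ 1 − 1/3 = 2/3 > 0, so some outcome avoids every A_i.

27·p = 1/3 ≈ 0.333333; existence CERTIFIED by the union bound.


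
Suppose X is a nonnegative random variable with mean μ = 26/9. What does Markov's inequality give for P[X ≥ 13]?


μ = E[X] = 26/9, a = 13.
Markov: P[X ≥ 13] ≤ μ/a = (26/9)/13 = 2/9.
Numerically: ≈ 0.222.
(Since a = 13 > μ = 2.889, the bound 2/9 is < 1 and informative.)

P[X ≥ 13] ≤ 2/9 ≈ 0.222.


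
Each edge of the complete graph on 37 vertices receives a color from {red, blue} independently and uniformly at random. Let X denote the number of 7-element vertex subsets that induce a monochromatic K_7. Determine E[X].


Let X = Σ_S X_S over the C(37, 7) = 10295472 subsets S of size 7, where X_S = 1 if the K_7 on S is monochromatic.
For a fixed S, the K_7 on S has C(7, 2) = 21 edges. P[all 21 edges red] = (1/2)^21, and likewise for blue, so P[monochromatic] = 2·(1/2)^21 = 2^{1 − 21} = 1/1048576.
Summing: E[X] = C(37, 7) · 2^{1 − 21} = 10295472 · 1/1048576 = 643467/65536.
Numerically: E[X] ≈ 9.818527.

E[X] = C(37,7)·2^(1−C(7,2)) = 643467/65536 ≈ 9.818527.


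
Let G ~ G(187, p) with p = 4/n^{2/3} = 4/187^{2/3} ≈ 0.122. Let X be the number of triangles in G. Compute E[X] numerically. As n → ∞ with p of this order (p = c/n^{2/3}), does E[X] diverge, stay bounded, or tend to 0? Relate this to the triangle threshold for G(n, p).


Number of potential triangles: C(187, 3) = 1072445.
Each occurs with probability p³ ≈ (0.122)³ ≈ 1.83019e-03.
By linearity: E[X] = C(187, 3)·p³ ≈ 1072445 · 1.83019e-03 ≈ 1962.781.
Since α = 2/3 < 1, p = c/n^{2/3} ≫ 1/n is above the triangle threshold p ~ 1/n. Asymptotically E[X] ~ (c³/6)·n^{3(1−α)} = (4³/6)·n^{1} → ∞; triangles are abundant w.h.p.

E[X] ≈ 1962.781; in regime p = Θ(1/n^{2/3}) E[X] diverges (above the triangle threshold p ~ 1/n).


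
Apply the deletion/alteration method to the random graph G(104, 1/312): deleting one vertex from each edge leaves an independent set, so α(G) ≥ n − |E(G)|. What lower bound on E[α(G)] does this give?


E[|E(G)|] = C(104, 2)·p = 5356 · (1/312) = 103/6.
E[α(G)] ≥ n − E[|E(G)|] = 104 − 103/6 = 521/6.
Numerically: ≈ 86.833.
(This is only a lower bound; the true E[α(G)] may be larger.)

E[α(G)] ≥ 521/6 ≈ 86.833.


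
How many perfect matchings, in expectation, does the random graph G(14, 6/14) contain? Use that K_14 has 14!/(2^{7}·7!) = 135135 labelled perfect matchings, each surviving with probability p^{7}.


K_14 has 14!/(2^{7}·7!) = 135135 labelled perfect matchings.
For each such perfect matching H, let X_H = 1 if all 7 edges of H are present in G. Then P[X_H = 1] = p^{7} = (3/7)^{7} = 2187/823543.
Summing the indicators: E[X] = Σ_H E[X_H] = 135135 · p^{7} = 135135 · 2187/823543 = 42220035/117649.
Numerically: E[X] ≈ 358.864.

E[X] = 135135 · (3/7)^{7} = 42220035/117649 ≈ 358.864.


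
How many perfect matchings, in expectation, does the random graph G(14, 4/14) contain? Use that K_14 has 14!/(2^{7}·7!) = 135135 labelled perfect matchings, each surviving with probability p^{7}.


K_14 has 14!/(2^{7}·7!) = 135135 labelled perfect matchings.
For each such perfect matching H, let X_H = 1 if all 7 edges of H are present in G. Then P[X_H = 1] = p^{7} = (2/7)^{7} = 128/823543.
Summing the indicators: E[X] = Σ_H E[X_H] = 135135 · p^{7} = 135135 · 128/823543 = 2471040/117649.
Numerically: E[X] ≈ 21.0035.

E[X] = 135135 · (2/7)^{7} = 2471040/117649 ≈ 21.0035.


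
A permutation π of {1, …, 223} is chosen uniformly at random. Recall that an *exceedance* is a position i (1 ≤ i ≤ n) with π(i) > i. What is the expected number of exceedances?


Write X = Σ_{i=1}^{223} X_i, where X_i = 1_{π(i) > i}.
For each fixed i, π(i) is uniform over {1, …, 223} (marginal of a uniform permutation), so P[π(i) > i] = (n − i)/n. Summing: Σ_{i=1}^{223} (n − i)/n = (0 + 1 + … + 222)/223 = 223(223 − 1)/(2·223) = (223 − 1)/2.
Hence E[X] = Σ_{i=1}^{223} (223 − i)/223 = 111 ≈ 111.0000.

E[X] = 111 = 111.0000.


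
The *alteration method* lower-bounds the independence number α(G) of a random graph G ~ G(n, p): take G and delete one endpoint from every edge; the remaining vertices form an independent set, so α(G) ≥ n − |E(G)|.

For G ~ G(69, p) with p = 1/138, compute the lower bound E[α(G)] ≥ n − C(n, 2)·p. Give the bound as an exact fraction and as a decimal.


E[|E(G)|] = C(69, 2)·p = 2346 · (1/138) = 17.
E[α(G)] ≥ n − E[|E(G)|] = 69 − 17 = 52.
Numerically: ≈ 52.0000.
(This is only a lower bound; the true E[α(G)] may be larger.)

E[α(G)] ≥ 52 ≈ 52.0000.


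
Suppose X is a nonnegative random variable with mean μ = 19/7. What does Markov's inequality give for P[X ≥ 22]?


μ = E[X] = 19/7, a = 22.
Markov: P[X ≥ 22] ≤ μ/a = (19/7)/22 = 19/154.
Numerically: ≈ 0.12338.
(Since a = 22 > μ = 2.71429, the bound 19/154 is < 1 and informative.)

P[X ≥ 22] ≤ 19/154 ≈ 0.12338.


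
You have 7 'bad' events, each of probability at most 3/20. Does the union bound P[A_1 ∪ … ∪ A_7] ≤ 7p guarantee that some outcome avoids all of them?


Union bound: P[∪_{i=1}^{7} A_i] ≤ Σ_i P[A_i] ≤ 7·p = 7·(3/20) = 21/20.
Numerically: 21/20 ≈ 1.050000.
Is 21/20 < 1? NO.
Since the bound 21/20 is ≥ 1, the union bound is uninformative here; it does NOT by itself certify existence.

7·p = 21/20 ≈ 1.050000; existence NOT certified by the union bound.


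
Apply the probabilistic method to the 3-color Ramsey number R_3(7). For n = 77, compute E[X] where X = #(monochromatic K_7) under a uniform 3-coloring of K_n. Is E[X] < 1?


E[X] = C(77, 7) · 3^{1 − 21} = 2404808340 · 3^{−20} = 2404808340/3486784401.
As a reduced fraction: E[X] = 801602780/1162261467 ≈ 0.690.
Is E[X] < 1? YES.
Since E[X] < 1, there exists a 3-coloring of K_{77} with no monochromatic K_7; hence R_3(7) > 77.

E[X] = 801602780/1162261467 ≈ 0.690; E[X] < 1, so R_3(7) > 77.


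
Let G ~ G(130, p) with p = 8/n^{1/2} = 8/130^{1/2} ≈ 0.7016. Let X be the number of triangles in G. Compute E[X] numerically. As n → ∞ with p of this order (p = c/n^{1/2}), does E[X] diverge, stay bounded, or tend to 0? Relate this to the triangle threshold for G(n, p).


Number of potential triangles: C(130, 3) = 357760.
Each occurs with probability p³ ≈ (0.7016)³ ≈ 3.454259e-01.
By linearity: E[X] = C(130, 3)·p³ ≈ 357760 · 3.454259e-01 ≈ 123579.5799.
Since α = 1/2 < 1, p = c/n^{1/2} ≫ 1/n is above the triangle threshold p ~ 1/n. Asymptotically E[X] ~ (c³/6)·n^{3(1−α)} = (8³/6)·n^{1.5} → ∞; triangles are abundant w.h.p.

E[X] ≈ 123579.5799; in regime p = Θ(1/n^{1/2}) E[X] diverges (above the triangle threshold p ~ 1/n).


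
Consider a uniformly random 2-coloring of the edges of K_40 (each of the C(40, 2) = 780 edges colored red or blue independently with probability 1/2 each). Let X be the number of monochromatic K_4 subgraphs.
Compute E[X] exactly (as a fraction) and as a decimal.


Let X = Σ_S X_S over the C(40, 4) = 91390 subsets S of size 4, where X_S = 1 if the K_4 on S is monochromatic.
For a fixed S, the K_4 on S has C(4, 2) = 6 edges. P[all 6 edges red] = (1/2)^6, and likewise for blue, so P[monochromatic] = 2·(1/2)^6 = 2^{1 − 6} = 1/32.
Summing: E[X] = C(40, 4) · 2^{1 − 6} = 91390 · 1/32 = 45695/16.
Numerically: E[X] ≈ 2855.9375.

E[X] = C(40,4)·2^(1−C(4,2)) = 45695/16 ≈ 2855.9375.


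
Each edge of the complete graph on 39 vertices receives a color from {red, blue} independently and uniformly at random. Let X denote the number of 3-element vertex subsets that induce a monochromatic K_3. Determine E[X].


Let X = Σ_S X_S over the C(39, 3) = 9139 subsets S of size 3, where X_S = 1 if the K_3 on S is monochromatic.
For a fixed S, the K_3 on S has C(3, 2) = 3 edges. P[all 3 edges red] = (1/2)^3, and likewise for blue, so P[monochromatic] = 2·(1/2)^3 = 2^{1 − 3} = 1/4.
By linearity: E[X] = C(39, 3) · 2^{1 − 3} = 9139 · 1/4 = 9139/4.
Numerically: E[X] ≈ 2284.75000.

E[X] = C(39,3)·2^(1−C(3,2)) = 9139/4 ≈ 2284.75000.


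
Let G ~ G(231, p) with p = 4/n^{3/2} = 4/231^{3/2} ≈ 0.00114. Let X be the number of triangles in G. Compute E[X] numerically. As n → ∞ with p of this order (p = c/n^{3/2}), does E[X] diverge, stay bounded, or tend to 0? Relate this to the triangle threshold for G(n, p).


Number of potential triangles: C(231, 3) = 2027795.
Each occurs with probability p³ ≈ (0.00114)³ ≈ 1.47886e-09.
By linearity: E[X] = C(231, 3)·p³ ≈ 2027795 · 1.47886e-09 ≈ 0.003.
Since α = 3/2 > 1, p = c/n^{3/2} = o(1/n) is below the triangle threshold p ~ 1/n. Asymptotically E[X] ~ (c³/6)·n^{3(1−α)} = (4³/6)·n^{-1.5} → 0, so by Markov's inequality G has no triangles w.h.p.

E[X] ≈ 0.003; in regime p = Θ(1/n^{3/2}) E[X] tends to 0 (below the triangle threshold p ~ 1/n).


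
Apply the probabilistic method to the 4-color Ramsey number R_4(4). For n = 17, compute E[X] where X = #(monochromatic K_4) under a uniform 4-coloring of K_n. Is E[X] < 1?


E[X] = C(17, 4) · 4^{1 − 6} = 2380 · 4^{−5} = 2380/1024.
As a reduced fraction: E[X] = 595/256 ≈ 2.32422.
Is E[X] < 1? NO.
Since E[X] ≥ 1, the first-moment bound is inconclusive at n = 17; it does NOT by itself certify R_4(4) > 17.

E[X] = 595/256 ≈ 2.32422; E[X] ≥ 1; first-moment method inconclusive here.
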